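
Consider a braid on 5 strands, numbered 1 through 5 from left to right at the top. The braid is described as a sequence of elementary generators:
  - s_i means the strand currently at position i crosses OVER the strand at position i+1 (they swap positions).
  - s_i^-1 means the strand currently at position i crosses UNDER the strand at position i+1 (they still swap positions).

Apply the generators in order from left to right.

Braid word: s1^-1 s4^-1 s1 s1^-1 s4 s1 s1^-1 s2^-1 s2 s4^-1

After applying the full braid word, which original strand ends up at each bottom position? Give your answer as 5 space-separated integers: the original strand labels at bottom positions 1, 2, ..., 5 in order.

Answer: 2 1 3 5 4

Derivation:
Gen 1 (s1^-1): strand 1 crosses under strand 2. Perm now: [2 1 3 4 5]
Gen 2 (s4^-1): strand 4 crosses under strand 5. Perm now: [2 1 3 5 4]
Gen 3 (s1): strand 2 crosses over strand 1. Perm now: [1 2 3 5 4]
Gen 4 (s1^-1): strand 1 crosses under strand 2. Perm now: [2 1 3 5 4]
Gen 5 (s4): strand 5 crosses over strand 4. Perm now: [2 1 3 4 5]
Gen 6 (s1): strand 2 crosses over strand 1. Perm now: [1 2 3 4 5]
Gen 7 (s1^-1): strand 1 crosses under strand 2. Perm now: [2 1 3 4 5]
Gen 8 (s2^-1): strand 1 crosses under strand 3. Perm now: [2 3 1 4 5]
Gen 9 (s2): strand 3 crosses over strand 1. Perm now: [2 1 3 4 5]
Gen 10 (s4^-1): strand 4 crosses under strand 5. Perm now: [2 1 3 5 4]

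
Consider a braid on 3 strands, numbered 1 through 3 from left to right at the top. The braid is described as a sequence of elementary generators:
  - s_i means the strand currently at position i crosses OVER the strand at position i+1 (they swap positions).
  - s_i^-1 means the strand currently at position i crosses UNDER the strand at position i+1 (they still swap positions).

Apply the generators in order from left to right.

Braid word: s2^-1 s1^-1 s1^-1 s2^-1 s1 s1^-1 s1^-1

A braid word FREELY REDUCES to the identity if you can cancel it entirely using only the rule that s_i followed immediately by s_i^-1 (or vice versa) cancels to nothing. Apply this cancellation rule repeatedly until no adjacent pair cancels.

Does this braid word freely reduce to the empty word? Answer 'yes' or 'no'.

Answer: no

Derivation:
Gen 1 (s2^-1): push. Stack: [s2^-1]
Gen 2 (s1^-1): push. Stack: [s2^-1 s1^-1]
Gen 3 (s1^-1): push. Stack: [s2^-1 s1^-1 s1^-1]
Gen 4 (s2^-1): push. Stack: [s2^-1 s1^-1 s1^-1 s2^-1]
Gen 5 (s1): push. Stack: [s2^-1 s1^-1 s1^-1 s2^-1 s1]
Gen 6 (s1^-1): cancels prior s1. Stack: [s2^-1 s1^-1 s1^-1 s2^-1]
Gen 7 (s1^-1): push. Stack: [s2^-1 s1^-1 s1^-1 s2^-1 s1^-1]
Reduced word: s2^-1 s1^-1 s1^-1 s2^-1 s1^-1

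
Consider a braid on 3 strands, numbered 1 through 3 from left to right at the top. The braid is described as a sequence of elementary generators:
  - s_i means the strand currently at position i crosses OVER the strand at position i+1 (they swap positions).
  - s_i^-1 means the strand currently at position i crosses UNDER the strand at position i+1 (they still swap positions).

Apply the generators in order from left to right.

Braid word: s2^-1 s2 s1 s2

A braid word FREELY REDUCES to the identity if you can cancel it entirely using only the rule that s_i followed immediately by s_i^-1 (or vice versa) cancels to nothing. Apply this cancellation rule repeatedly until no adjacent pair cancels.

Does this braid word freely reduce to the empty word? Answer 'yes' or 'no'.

Gen 1 (s2^-1): push. Stack: [s2^-1]
Gen 2 (s2): cancels prior s2^-1. Stack: []
Gen 3 (s1): push. Stack: [s1]
Gen 4 (s2): push. Stack: [s1 s2]
Reduced word: s1 s2

Answer: no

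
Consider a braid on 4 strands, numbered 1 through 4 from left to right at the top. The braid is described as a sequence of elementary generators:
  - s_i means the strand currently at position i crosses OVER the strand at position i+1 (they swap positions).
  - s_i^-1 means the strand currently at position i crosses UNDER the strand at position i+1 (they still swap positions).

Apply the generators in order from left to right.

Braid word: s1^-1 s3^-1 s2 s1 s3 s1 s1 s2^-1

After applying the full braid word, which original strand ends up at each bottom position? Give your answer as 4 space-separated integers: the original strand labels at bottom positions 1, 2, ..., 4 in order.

Gen 1 (s1^-1): strand 1 crosses under strand 2. Perm now: [2 1 3 4]
Gen 2 (s3^-1): strand 3 crosses under strand 4. Perm now: [2 1 4 3]
Gen 3 (s2): strand 1 crosses over strand 4. Perm now: [2 4 1 3]
Gen 4 (s1): strand 2 crosses over strand 4. Perm now: [4 2 1 3]
Gen 5 (s3): strand 1 crosses over strand 3. Perm now: [4 2 3 1]
Gen 6 (s1): strand 4 crosses over strand 2. Perm now: [2 4 3 1]
Gen 7 (s1): strand 2 crosses over strand 4. Perm now: [4 2 3 1]
Gen 8 (s2^-1): strand 2 crosses under strand 3. Perm now: [4 3 2 1]

Answer: 4 3 2 1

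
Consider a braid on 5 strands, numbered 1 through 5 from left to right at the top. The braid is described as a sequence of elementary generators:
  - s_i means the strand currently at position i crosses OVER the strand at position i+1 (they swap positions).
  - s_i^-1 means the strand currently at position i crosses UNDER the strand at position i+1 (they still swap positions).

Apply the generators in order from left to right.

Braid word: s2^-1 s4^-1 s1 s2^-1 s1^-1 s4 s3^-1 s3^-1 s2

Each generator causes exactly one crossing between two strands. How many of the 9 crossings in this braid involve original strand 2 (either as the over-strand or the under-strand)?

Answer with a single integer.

Answer: 3

Derivation:
Gen 1: crossing 2x3. Involves strand 2? yes. Count so far: 1
Gen 2: crossing 4x5. Involves strand 2? no. Count so far: 1
Gen 3: crossing 1x3. Involves strand 2? no. Count so far: 1
Gen 4: crossing 1x2. Involves strand 2? yes. Count so far: 2
Gen 5: crossing 3x2. Involves strand 2? yes. Count so far: 3
Gen 6: crossing 5x4. Involves strand 2? no. Count so far: 3
Gen 7: crossing 1x4. Involves strand 2? no. Count so far: 3
Gen 8: crossing 4x1. Involves strand 2? no. Count so far: 3
Gen 9: crossing 3x1. Involves strand 2? no. Count so far: 3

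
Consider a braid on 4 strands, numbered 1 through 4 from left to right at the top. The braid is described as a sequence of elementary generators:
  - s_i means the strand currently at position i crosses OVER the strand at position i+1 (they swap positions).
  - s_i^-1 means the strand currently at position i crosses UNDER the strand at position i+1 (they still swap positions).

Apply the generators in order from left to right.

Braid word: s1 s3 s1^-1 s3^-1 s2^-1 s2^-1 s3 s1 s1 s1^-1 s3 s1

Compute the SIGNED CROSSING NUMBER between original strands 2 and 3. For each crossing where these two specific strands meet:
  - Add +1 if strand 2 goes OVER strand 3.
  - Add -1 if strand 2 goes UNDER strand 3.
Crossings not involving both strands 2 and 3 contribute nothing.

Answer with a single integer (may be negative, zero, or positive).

Gen 1: crossing 1x2. Both 2&3? no. Sum: 0
Gen 2: crossing 3x4. Both 2&3? no. Sum: 0
Gen 3: crossing 2x1. Both 2&3? no. Sum: 0
Gen 4: crossing 4x3. Both 2&3? no. Sum: 0
Gen 5: 2 under 3. Both 2&3? yes. Contrib: -1. Sum: -1
Gen 6: 3 under 2. Both 2&3? yes. Contrib: +1. Sum: 0
Gen 7: crossing 3x4. Both 2&3? no. Sum: 0
Gen 8: crossing 1x2. Both 2&3? no. Sum: 0
Gen 9: crossing 2x1. Both 2&3? no. Sum: 0
Gen 10: crossing 1x2. Both 2&3? no. Sum: 0
Gen 11: crossing 4x3. Both 2&3? no. Sum: 0
Gen 12: crossing 2x1. Both 2&3? no. Sum: 0

Answer: 0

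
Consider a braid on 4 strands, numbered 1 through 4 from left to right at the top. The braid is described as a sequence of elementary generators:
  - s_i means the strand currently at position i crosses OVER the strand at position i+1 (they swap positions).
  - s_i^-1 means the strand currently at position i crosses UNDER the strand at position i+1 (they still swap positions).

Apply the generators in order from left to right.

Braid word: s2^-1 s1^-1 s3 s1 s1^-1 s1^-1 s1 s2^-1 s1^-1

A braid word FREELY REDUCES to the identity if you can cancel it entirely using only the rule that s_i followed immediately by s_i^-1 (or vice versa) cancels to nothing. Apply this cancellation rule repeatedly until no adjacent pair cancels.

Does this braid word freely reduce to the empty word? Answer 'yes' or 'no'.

Answer: no

Derivation:
Gen 1 (s2^-1): push. Stack: [s2^-1]
Gen 2 (s1^-1): push. Stack: [s2^-1 s1^-1]
Gen 3 (s3): push. Stack: [s2^-1 s1^-1 s3]
Gen 4 (s1): push. Stack: [s2^-1 s1^-1 s3 s1]
Gen 5 (s1^-1): cancels prior s1. Stack: [s2^-1 s1^-1 s3]
Gen 6 (s1^-1): push. Stack: [s2^-1 s1^-1 s3 s1^-1]
Gen 7 (s1): cancels prior s1^-1. Stack: [s2^-1 s1^-1 s3]
Gen 8 (s2^-1): push. Stack: [s2^-1 s1^-1 s3 s2^-1]
Gen 9 (s1^-1): push. Stack: [s2^-1 s1^-1 s3 s2^-1 s1^-1]
Reduced word: s2^-1 s1^-1 s3 s2^-1 s1^-1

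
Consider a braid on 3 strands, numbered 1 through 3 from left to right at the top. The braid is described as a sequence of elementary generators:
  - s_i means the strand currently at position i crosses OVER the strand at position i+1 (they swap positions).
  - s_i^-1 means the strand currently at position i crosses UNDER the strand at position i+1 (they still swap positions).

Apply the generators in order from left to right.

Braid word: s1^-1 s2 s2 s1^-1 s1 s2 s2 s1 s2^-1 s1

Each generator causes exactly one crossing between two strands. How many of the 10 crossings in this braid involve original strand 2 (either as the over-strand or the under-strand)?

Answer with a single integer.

Answer: 5

Derivation:
Gen 1: crossing 1x2. Involves strand 2? yes. Count so far: 1
Gen 2: crossing 1x3. Involves strand 2? no. Count so far: 1
Gen 3: crossing 3x1. Involves strand 2? no. Count so far: 1
Gen 4: crossing 2x1. Involves strand 2? yes. Count so far: 2
Gen 5: crossing 1x2. Involves strand 2? yes. Count so far: 3
Gen 6: crossing 1x3. Involves strand 2? no. Count so far: 3
Gen 7: crossing 3x1. Involves strand 2? no. Count so far: 3
Gen 8: crossing 2x1. Involves strand 2? yes. Count so far: 4
Gen 9: crossing 2x3. Involves strand 2? yes. Count so far: 5
Gen 10: crossing 1x3. Involves strand 2? no. Count so far: 5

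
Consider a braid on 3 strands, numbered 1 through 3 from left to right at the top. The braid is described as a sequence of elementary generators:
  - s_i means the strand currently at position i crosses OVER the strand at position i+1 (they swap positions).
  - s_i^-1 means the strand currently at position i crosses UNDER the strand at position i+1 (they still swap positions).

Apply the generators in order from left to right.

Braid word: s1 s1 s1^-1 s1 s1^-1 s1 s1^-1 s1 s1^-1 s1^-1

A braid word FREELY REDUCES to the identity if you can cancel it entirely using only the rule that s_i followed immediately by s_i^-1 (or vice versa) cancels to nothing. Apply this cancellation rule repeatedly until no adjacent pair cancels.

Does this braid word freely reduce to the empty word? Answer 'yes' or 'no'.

Answer: yes

Derivation:
Gen 1 (s1): push. Stack: [s1]
Gen 2 (s1): push. Stack: [s1 s1]
Gen 3 (s1^-1): cancels prior s1. Stack: [s1]
Gen 4 (s1): push. Stack: [s1 s1]
Gen 5 (s1^-1): cancels prior s1. Stack: [s1]
Gen 6 (s1): push. Stack: [s1 s1]
Gen 7 (s1^-1): cancels prior s1. Stack: [s1]
Gen 8 (s1): push. Stack: [s1 s1]
Gen 9 (s1^-1): cancels prior s1. Stack: [s1]
Gen 10 (s1^-1): cancels prior s1. Stack: []
Reduced word: (empty)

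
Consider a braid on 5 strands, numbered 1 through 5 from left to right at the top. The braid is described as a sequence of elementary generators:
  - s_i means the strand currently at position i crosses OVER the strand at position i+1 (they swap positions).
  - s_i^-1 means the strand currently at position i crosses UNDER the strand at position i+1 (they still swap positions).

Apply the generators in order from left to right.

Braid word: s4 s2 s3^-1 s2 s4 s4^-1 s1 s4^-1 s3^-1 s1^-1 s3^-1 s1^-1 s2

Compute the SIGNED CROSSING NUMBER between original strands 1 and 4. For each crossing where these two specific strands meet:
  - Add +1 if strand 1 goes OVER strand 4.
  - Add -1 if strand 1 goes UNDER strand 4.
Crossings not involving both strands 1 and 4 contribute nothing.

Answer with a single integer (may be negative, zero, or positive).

Gen 1: crossing 4x5. Both 1&4? no. Sum: 0
Gen 2: crossing 2x3. Both 1&4? no. Sum: 0
Gen 3: crossing 2x5. Both 1&4? no. Sum: 0
Gen 4: crossing 3x5. Both 1&4? no. Sum: 0
Gen 5: crossing 2x4. Both 1&4? no. Sum: 0
Gen 6: crossing 4x2. Both 1&4? no. Sum: 0
Gen 7: crossing 1x5. Both 1&4? no. Sum: 0
Gen 8: crossing 2x4. Both 1&4? no. Sum: 0
Gen 9: crossing 3x4. Both 1&4? no. Sum: 0
Gen 10: crossing 5x1. Both 1&4? no. Sum: 0
Gen 11: crossing 4x3. Both 1&4? no. Sum: 0
Gen 12: crossing 1x5. Both 1&4? no. Sum: 0
Gen 13: crossing 1x3. Both 1&4? no. Sum: 0

Answer: 0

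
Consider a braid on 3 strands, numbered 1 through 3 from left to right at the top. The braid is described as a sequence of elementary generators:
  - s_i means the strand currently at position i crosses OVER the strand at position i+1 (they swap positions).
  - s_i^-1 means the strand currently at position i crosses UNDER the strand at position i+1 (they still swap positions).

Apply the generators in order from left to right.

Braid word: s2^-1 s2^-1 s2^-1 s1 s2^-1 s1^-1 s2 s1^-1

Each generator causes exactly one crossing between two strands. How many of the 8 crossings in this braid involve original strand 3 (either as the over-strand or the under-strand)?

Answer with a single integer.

Answer: 6

Derivation:
Gen 1: crossing 2x3. Involves strand 3? yes. Count so far: 1
Gen 2: crossing 3x2. Involves strand 3? yes. Count so far: 2
Gen 3: crossing 2x3. Involves strand 3? yes. Count so far: 3
Gen 4: crossing 1x3. Involves strand 3? yes. Count so far: 4
Gen 5: crossing 1x2. Involves strand 3? no. Count so far: 4
Gen 6: crossing 3x2. Involves strand 3? yes. Count so far: 5
Gen 7: crossing 3x1. Involves strand 3? yes. Count so far: 6
Gen 8: crossing 2x1. Involves strand 3? no. Count so far: 6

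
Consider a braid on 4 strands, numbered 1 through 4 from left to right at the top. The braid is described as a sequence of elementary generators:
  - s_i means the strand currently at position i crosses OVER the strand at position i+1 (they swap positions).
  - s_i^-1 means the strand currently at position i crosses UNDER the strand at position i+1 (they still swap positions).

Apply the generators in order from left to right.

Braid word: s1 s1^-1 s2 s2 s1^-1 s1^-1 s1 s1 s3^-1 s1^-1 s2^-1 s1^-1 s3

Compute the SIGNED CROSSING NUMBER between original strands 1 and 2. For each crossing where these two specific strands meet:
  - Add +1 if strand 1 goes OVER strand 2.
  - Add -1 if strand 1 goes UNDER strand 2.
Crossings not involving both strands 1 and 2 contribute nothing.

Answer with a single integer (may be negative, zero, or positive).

Gen 1: 1 over 2. Both 1&2? yes. Contrib: +1. Sum: 1
Gen 2: 2 under 1. Both 1&2? yes. Contrib: +1. Sum: 2
Gen 3: crossing 2x3. Both 1&2? no. Sum: 2
Gen 4: crossing 3x2. Both 1&2? no. Sum: 2
Gen 5: 1 under 2. Both 1&2? yes. Contrib: -1. Sum: 1
Gen 6: 2 under 1. Both 1&2? yes. Contrib: +1. Sum: 2
Gen 7: 1 over 2. Both 1&2? yes. Contrib: +1. Sum: 3
Gen 8: 2 over 1. Both 1&2? yes. Contrib: -1. Sum: 2
Gen 9: crossing 3x4. Both 1&2? no. Sum: 2
Gen 10: 1 under 2. Both 1&2? yes. Contrib: -1. Sum: 1
Gen 11: crossing 1x4. Both 1&2? no. Sum: 1
Gen 12: crossing 2x4. Both 1&2? no. Sum: 1
Gen 13: crossing 1x3. Both 1&2? no. Sum: 1

Answer: 1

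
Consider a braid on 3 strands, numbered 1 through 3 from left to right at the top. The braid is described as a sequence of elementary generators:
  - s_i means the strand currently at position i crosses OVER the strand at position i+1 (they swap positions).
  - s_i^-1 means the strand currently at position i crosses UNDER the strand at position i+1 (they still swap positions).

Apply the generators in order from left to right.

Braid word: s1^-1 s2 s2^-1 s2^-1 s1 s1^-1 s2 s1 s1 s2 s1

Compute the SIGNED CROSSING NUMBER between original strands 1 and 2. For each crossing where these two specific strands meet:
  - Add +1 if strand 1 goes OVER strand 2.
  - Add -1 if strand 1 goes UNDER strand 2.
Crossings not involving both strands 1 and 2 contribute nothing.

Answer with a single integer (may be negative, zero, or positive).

Gen 1: 1 under 2. Both 1&2? yes. Contrib: -1. Sum: -1
Gen 2: crossing 1x3. Both 1&2? no. Sum: -1
Gen 3: crossing 3x1. Both 1&2? no. Sum: -1
Gen 4: crossing 1x3. Both 1&2? no. Sum: -1
Gen 5: crossing 2x3. Both 1&2? no. Sum: -1
Gen 6: crossing 3x2. Both 1&2? no. Sum: -1
Gen 7: crossing 3x1. Both 1&2? no. Sum: -1
Gen 8: 2 over 1. Both 1&2? yes. Contrib: -1. Sum: -2
Gen 9: 1 over 2. Both 1&2? yes. Contrib: +1. Sum: -1
Gen 10: crossing 1x3. Both 1&2? no. Sum: -1
Gen 11: crossing 2x3. Both 1&2? no. Sum: -1

Answer: -1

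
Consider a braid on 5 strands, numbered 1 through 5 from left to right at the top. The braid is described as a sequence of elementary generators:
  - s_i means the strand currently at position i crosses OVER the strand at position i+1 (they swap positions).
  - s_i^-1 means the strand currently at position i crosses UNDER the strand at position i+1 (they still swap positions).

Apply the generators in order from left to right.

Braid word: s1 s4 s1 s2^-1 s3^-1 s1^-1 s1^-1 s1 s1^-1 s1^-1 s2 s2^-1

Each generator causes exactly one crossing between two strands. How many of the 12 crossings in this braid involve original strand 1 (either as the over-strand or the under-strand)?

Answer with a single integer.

Gen 1: crossing 1x2. Involves strand 1? yes. Count so far: 1
Gen 2: crossing 4x5. Involves strand 1? no. Count so far: 1
Gen 3: crossing 2x1. Involves strand 1? yes. Count so far: 2
Gen 4: crossing 2x3. Involves strand 1? no. Count so far: 2
Gen 5: crossing 2x5. Involves strand 1? no. Count so far: 2
Gen 6: crossing 1x3. Involves strand 1? yes. Count so far: 3
Gen 7: crossing 3x1. Involves strand 1? yes. Count so far: 4
Gen 8: crossing 1x3. Involves strand 1? yes. Count so far: 5
Gen 9: crossing 3x1. Involves strand 1? yes. Count so far: 6
Gen 10: crossing 1x3. Involves strand 1? yes. Count so far: 7
Gen 11: crossing 1x5. Involves strand 1? yes. Count so far: 8
Gen 12: crossing 5x1. Involves strand 1? yes. Count so far: 9

Answer: 9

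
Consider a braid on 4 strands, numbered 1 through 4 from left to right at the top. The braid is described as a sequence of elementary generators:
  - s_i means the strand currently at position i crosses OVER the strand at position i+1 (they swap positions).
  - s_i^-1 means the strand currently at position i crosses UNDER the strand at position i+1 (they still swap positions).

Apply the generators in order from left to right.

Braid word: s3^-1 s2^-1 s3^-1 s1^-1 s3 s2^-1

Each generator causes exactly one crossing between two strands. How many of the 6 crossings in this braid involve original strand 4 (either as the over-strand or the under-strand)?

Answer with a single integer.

Answer: 3

Derivation:
Gen 1: crossing 3x4. Involves strand 4? yes. Count so far: 1
Gen 2: crossing 2x4. Involves strand 4? yes. Count so far: 2
Gen 3: crossing 2x3. Involves strand 4? no. Count so far: 2
Gen 4: crossing 1x4. Involves strand 4? yes. Count so far: 3
Gen 5: crossing 3x2. Involves strand 4? no. Count so far: 3
Gen 6: crossing 1x2. Involves strand 4? no. Count so far: 3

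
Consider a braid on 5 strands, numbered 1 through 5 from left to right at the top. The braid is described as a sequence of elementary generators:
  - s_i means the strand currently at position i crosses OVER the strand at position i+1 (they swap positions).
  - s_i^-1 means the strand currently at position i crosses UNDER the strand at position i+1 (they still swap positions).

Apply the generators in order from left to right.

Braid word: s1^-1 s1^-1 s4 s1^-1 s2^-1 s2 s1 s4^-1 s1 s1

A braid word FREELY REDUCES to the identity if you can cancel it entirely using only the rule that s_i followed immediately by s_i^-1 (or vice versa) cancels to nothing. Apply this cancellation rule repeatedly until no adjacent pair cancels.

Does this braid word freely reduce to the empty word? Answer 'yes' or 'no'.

Gen 1 (s1^-1): push. Stack: [s1^-1]
Gen 2 (s1^-1): push. Stack: [s1^-1 s1^-1]
Gen 3 (s4): push. Stack: [s1^-1 s1^-1 s4]
Gen 4 (s1^-1): push. Stack: [s1^-1 s1^-1 s4 s1^-1]
Gen 5 (s2^-1): push. Stack: [s1^-1 s1^-1 s4 s1^-1 s2^-1]
Gen 6 (s2): cancels prior s2^-1. Stack: [s1^-1 s1^-1 s4 s1^-1]
Gen 7 (s1): cancels prior s1^-1. Stack: [s1^-1 s1^-1 s4]
Gen 8 (s4^-1): cancels prior s4. Stack: [s1^-1 s1^-1]
Gen 9 (s1): cancels prior s1^-1. Stack: [s1^-1]
Gen 10 (s1): cancels prior s1^-1. Stack: []
Reduced word: (empty)

Answer: yes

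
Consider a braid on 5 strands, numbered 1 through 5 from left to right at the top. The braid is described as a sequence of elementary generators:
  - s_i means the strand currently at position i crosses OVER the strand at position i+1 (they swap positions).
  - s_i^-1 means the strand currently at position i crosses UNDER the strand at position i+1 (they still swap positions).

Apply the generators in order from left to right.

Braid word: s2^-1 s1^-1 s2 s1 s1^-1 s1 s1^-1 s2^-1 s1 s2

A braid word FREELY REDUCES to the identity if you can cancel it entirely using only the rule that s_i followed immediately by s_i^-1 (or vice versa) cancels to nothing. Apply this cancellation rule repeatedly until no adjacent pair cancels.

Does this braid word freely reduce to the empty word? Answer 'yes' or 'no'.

Gen 1 (s2^-1): push. Stack: [s2^-1]
Gen 2 (s1^-1): push. Stack: [s2^-1 s1^-1]
Gen 3 (s2): push. Stack: [s2^-1 s1^-1 s2]
Gen 4 (s1): push. Stack: [s2^-1 s1^-1 s2 s1]
Gen 5 (s1^-1): cancels prior s1. Stack: [s2^-1 s1^-1 s2]
Gen 6 (s1): push. Stack: [s2^-1 s1^-1 s2 s1]
Gen 7 (s1^-1): cancels prior s1. Stack: [s2^-1 s1^-1 s2]
Gen 8 (s2^-1): cancels prior s2. Stack: [s2^-1 s1^-1]
Gen 9 (s1): cancels prior s1^-1. Stack: [s2^-1]
Gen 10 (s2): cancels prior s2^-1. Stack: []
Reduced word: (empty)

Answer: yes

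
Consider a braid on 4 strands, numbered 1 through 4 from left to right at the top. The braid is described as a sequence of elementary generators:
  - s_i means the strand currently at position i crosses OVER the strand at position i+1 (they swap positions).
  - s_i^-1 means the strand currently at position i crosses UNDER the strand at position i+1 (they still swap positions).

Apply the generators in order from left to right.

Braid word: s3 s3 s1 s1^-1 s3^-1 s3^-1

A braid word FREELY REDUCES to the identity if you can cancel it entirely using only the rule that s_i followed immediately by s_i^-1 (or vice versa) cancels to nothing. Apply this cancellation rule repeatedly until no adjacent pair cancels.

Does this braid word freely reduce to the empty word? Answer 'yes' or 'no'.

Answer: yes

Derivation:
Gen 1 (s3): push. Stack: [s3]
Gen 2 (s3): push. Stack: [s3 s3]
Gen 3 (s1): push. Stack: [s3 s3 s1]
Gen 4 (s1^-1): cancels prior s1. Stack: [s3 s3]
Gen 5 (s3^-1): cancels prior s3. Stack: [s3]
Gen 6 (s3^-1): cancels prior s3. Stack: []
Reduced word: (empty)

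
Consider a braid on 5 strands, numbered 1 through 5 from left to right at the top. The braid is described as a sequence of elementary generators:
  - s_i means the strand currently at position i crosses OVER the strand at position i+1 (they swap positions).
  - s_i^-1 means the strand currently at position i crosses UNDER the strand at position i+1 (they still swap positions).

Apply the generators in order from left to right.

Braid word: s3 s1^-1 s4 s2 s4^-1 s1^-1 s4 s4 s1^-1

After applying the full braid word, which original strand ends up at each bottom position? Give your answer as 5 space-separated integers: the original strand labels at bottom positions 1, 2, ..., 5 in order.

Answer: 2 4 1 3 5

Derivation:
Gen 1 (s3): strand 3 crosses over strand 4. Perm now: [1 2 4 3 5]
Gen 2 (s1^-1): strand 1 crosses under strand 2. Perm now: [2 1 4 3 5]
Gen 3 (s4): strand 3 crosses over strand 5. Perm now: [2 1 4 5 3]
Gen 4 (s2): strand 1 crosses over strand 4. Perm now: [2 4 1 5 3]
Gen 5 (s4^-1): strand 5 crosses under strand 3. Perm now: [2 4 1 3 5]
Gen 6 (s1^-1): strand 2 crosses under strand 4. Perm now: [4 2 1 3 5]
Gen 7 (s4): strand 3 crosses over strand 5. Perm now: [4 2 1 5 3]
Gen 8 (s4): strand 5 crosses over strand 3. Perm now: [4 2 1 3 5]
Gen 9 (s1^-1): strand 4 crosses under strand 2. Perm now: [2 4 1 3 5]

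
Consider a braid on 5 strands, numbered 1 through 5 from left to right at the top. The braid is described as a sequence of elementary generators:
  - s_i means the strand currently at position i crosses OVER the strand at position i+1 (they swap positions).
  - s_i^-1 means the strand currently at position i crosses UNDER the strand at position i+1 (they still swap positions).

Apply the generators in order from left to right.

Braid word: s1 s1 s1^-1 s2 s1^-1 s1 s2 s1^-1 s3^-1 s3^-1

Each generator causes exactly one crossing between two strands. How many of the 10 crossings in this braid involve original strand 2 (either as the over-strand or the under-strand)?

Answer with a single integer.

Gen 1: crossing 1x2. Involves strand 2? yes. Count so far: 1
Gen 2: crossing 2x1. Involves strand 2? yes. Count so far: 2
Gen 3: crossing 1x2. Involves strand 2? yes. Count so far: 3
Gen 4: crossing 1x3. Involves strand 2? no. Count so far: 3
Gen 5: crossing 2x3. Involves strand 2? yes. Count so far: 4
Gen 6: crossing 3x2. Involves strand 2? yes. Count so far: 5
Gen 7: crossing 3x1. Involves strand 2? no. Count so far: 5
Gen 8: crossing 2x1. Involves strand 2? yes. Count so far: 6
Gen 9: crossing 3x4. Involves strand 2? no. Count so far: 6
Gen 10: crossing 4x3. Involves strand 2? no. Count so far: 6

Answer: 6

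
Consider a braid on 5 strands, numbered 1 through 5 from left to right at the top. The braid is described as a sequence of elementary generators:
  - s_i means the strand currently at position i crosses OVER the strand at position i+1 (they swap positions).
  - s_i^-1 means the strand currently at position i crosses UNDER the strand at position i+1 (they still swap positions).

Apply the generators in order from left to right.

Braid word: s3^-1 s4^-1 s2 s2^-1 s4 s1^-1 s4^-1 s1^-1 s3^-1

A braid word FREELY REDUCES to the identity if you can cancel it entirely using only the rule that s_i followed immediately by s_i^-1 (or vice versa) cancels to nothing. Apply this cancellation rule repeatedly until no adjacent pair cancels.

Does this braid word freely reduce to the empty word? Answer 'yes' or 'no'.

Answer: no

Derivation:
Gen 1 (s3^-1): push. Stack: [s3^-1]
Gen 2 (s4^-1): push. Stack: [s3^-1 s4^-1]
Gen 3 (s2): push. Stack: [s3^-1 s4^-1 s2]
Gen 4 (s2^-1): cancels prior s2. Stack: [s3^-1 s4^-1]
Gen 5 (s4): cancels prior s4^-1. Stack: [s3^-1]
Gen 6 (s1^-1): push. Stack: [s3^-1 s1^-1]
Gen 7 (s4^-1): push. Stack: [s3^-1 s1^-1 s4^-1]
Gen 8 (s1^-1): push. Stack: [s3^-1 s1^-1 s4^-1 s1^-1]
Gen 9 (s3^-1): push. Stack: [s3^-1 s1^-1 s4^-1 s1^-1 s3^-1]
Reduced word: s3^-1 s1^-1 s4^-1 s1^-1 s3^-1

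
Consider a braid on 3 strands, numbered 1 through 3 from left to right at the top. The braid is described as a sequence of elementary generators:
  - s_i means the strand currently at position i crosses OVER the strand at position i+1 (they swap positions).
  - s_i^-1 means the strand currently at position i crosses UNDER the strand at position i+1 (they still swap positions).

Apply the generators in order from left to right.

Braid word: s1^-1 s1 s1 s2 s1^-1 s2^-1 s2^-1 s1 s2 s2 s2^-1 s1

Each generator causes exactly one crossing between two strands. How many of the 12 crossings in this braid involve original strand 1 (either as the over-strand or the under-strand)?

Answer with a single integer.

Answer: 10

Derivation:
Gen 1: crossing 1x2. Involves strand 1? yes. Count so far: 1
Gen 2: crossing 2x1. Involves strand 1? yes. Count so far: 2
Gen 3: crossing 1x2. Involves strand 1? yes. Count so far: 3
Gen 4: crossing 1x3. Involves strand 1? yes. Count so far: 4
Gen 5: crossing 2x3. Involves strand 1? no. Count so far: 4
Gen 6: crossing 2x1. Involves strand 1? yes. Count so far: 5
Gen 7: crossing 1x2. Involves strand 1? yes. Count so far: 6
Gen 8: crossing 3x2. Involves strand 1? no. Count so far: 6
Gen 9: crossing 3x1. Involves strand 1? yes. Count so far: 7
Gen 10: crossing 1x3. Involves strand 1? yes. Count so far: 8
Gen 11: crossing 3x1. Involves strand 1? yes. Count so far: 9
Gen 12: crossing 2x1. Involves strand 1? yes. Count so far: 10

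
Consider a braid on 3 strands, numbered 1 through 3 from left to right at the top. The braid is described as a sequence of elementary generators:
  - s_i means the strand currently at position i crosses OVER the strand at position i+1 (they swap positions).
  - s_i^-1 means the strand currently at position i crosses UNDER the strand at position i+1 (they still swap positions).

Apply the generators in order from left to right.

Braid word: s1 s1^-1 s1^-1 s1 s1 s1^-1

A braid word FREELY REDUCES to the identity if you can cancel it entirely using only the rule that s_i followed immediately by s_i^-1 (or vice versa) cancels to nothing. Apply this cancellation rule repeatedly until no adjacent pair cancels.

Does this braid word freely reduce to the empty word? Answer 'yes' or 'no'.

Answer: yes

Derivation:
Gen 1 (s1): push. Stack: [s1]
Gen 2 (s1^-1): cancels prior s1. Stack: []
Gen 3 (s1^-1): push. Stack: [s1^-1]
Gen 4 (s1): cancels prior s1^-1. Stack: []
Gen 5 (s1): push. Stack: [s1]
Gen 6 (s1^-1): cancels prior s1. Stack: []
Reduced word: (empty)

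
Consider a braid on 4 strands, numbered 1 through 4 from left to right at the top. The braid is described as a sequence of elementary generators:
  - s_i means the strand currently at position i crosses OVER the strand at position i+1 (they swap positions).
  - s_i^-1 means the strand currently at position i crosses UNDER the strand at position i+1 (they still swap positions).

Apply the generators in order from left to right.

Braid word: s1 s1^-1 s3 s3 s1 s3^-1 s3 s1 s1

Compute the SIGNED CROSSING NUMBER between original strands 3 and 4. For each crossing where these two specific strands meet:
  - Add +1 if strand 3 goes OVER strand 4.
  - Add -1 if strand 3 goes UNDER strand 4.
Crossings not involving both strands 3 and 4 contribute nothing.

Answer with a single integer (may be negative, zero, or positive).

Answer: -2

Derivation:
Gen 1: crossing 1x2. Both 3&4? no. Sum: 0
Gen 2: crossing 2x1. Both 3&4? no. Sum: 0
Gen 3: 3 over 4. Both 3&4? yes. Contrib: +1. Sum: 1
Gen 4: 4 over 3. Both 3&4? yes. Contrib: -1. Sum: 0
Gen 5: crossing 1x2. Both 3&4? no. Sum: 0
Gen 6: 3 under 4. Both 3&4? yes. Contrib: -1. Sum: -1
Gen 7: 4 over 3. Both 3&4? yes. Contrib: -1. Sum: -2
Gen 8: crossing 2x1. Both 3&4? no. Sum: -2
Gen 9: crossing 1x2. Both 3&4? no. Sum: -2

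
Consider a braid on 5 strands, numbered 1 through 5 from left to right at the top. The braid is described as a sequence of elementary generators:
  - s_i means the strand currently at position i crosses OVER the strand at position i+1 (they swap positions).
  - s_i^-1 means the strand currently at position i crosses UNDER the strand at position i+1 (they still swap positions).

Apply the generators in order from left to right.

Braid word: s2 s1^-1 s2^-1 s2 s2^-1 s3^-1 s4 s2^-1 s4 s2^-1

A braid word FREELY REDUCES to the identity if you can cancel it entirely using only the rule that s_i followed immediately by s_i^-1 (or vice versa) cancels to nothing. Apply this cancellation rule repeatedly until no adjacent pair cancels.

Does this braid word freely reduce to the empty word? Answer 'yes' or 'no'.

Gen 1 (s2): push. Stack: [s2]
Gen 2 (s1^-1): push. Stack: [s2 s1^-1]
Gen 3 (s2^-1): push. Stack: [s2 s1^-1 s2^-1]
Gen 4 (s2): cancels prior s2^-1. Stack: [s2 s1^-1]
Gen 5 (s2^-1): push. Stack: [s2 s1^-1 s2^-1]
Gen 6 (s3^-1): push. Stack: [s2 s1^-1 s2^-1 s3^-1]
Gen 7 (s4): push. Stack: [s2 s1^-1 s2^-1 s3^-1 s4]
Gen 8 (s2^-1): push. Stack: [s2 s1^-1 s2^-1 s3^-1 s4 s2^-1]
Gen 9 (s4): push. Stack: [s2 s1^-1 s2^-1 s3^-1 s4 s2^-1 s4]
Gen 10 (s2^-1): push. Stack: [s2 s1^-1 s2^-1 s3^-1 s4 s2^-1 s4 s2^-1]
Reduced word: s2 s1^-1 s2^-1 s3^-1 s4 s2^-1 s4 s2^-1

Answer: no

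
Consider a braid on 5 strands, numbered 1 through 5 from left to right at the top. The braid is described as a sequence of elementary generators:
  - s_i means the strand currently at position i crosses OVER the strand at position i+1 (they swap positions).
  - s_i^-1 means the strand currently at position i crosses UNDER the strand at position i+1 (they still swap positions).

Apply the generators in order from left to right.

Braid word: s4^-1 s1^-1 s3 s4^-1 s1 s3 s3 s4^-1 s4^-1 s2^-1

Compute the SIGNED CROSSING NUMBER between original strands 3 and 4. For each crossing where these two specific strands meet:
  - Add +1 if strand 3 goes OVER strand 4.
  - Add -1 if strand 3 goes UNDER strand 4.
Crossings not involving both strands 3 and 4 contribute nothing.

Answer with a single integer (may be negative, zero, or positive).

Answer: -1

Derivation:
Gen 1: crossing 4x5. Both 3&4? no. Sum: 0
Gen 2: crossing 1x2. Both 3&4? no. Sum: 0
Gen 3: crossing 3x5. Both 3&4? no. Sum: 0
Gen 4: 3 under 4. Both 3&4? yes. Contrib: -1. Sum: -1
Gen 5: crossing 2x1. Both 3&4? no. Sum: -1
Gen 6: crossing 5x4. Both 3&4? no. Sum: -1
Gen 7: crossing 4x5. Both 3&4? no. Sum: -1
Gen 8: 4 under 3. Both 3&4? yes. Contrib: +1. Sum: 0
Gen 9: 3 under 4. Both 3&4? yes. Contrib: -1. Sum: -1
Gen 10: crossing 2x5. Both 3&4? no. Sum: -1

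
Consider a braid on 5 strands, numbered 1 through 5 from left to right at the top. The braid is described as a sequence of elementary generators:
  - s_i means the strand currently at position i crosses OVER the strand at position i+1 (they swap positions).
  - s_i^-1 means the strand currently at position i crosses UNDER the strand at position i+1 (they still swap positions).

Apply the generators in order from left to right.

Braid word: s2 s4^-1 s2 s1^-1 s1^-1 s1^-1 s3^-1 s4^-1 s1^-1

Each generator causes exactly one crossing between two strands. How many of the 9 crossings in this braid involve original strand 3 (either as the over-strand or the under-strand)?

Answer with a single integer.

Answer: 4

Derivation:
Gen 1: crossing 2x3. Involves strand 3? yes. Count so far: 1
Gen 2: crossing 4x5. Involves strand 3? no. Count so far: 1
Gen 3: crossing 3x2. Involves strand 3? yes. Count so far: 2
Gen 4: crossing 1x2. Involves strand 3? no. Count so far: 2
Gen 5: crossing 2x1. Involves strand 3? no. Count so far: 2
Gen 6: crossing 1x2. Involves strand 3? no. Count so far: 2
Gen 7: crossing 3x5. Involves strand 3? yes. Count so far: 3
Gen 8: crossing 3x4. Involves strand 3? yes. Count so far: 4
Gen 9: crossing 2x1. Involves strand 3? no. Count so far: 4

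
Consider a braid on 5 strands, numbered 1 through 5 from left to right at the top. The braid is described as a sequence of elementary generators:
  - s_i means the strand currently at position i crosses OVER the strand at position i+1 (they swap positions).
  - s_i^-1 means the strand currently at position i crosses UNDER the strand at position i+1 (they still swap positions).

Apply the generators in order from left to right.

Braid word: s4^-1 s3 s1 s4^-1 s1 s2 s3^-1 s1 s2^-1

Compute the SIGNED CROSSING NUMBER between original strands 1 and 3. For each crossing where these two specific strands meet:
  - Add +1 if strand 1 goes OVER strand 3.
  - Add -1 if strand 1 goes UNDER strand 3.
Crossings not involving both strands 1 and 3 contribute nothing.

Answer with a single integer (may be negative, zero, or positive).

Answer: 0

Derivation:
Gen 1: crossing 4x5. Both 1&3? no. Sum: 0
Gen 2: crossing 3x5. Both 1&3? no. Sum: 0
Gen 3: crossing 1x2. Both 1&3? no. Sum: 0
Gen 4: crossing 3x4. Both 1&3? no. Sum: 0
Gen 5: crossing 2x1. Both 1&3? no. Sum: 0
Gen 6: crossing 2x5. Both 1&3? no. Sum: 0
Gen 7: crossing 2x4. Both 1&3? no. Sum: 0
Gen 8: crossing 1x5. Both 1&3? no. Sum: 0
Gen 9: crossing 1x4. Both 1&3? no. Sum: 0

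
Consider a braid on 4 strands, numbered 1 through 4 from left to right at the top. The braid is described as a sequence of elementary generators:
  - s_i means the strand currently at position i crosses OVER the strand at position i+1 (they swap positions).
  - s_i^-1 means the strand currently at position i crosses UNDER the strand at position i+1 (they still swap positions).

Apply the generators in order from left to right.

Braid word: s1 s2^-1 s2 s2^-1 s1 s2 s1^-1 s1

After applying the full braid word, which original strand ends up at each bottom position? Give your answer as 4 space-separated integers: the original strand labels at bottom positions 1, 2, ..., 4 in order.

Answer: 3 1 2 4

Derivation:
Gen 1 (s1): strand 1 crosses over strand 2. Perm now: [2 1 3 4]
Gen 2 (s2^-1): strand 1 crosses under strand 3. Perm now: [2 3 1 4]
Gen 3 (s2): strand 3 crosses over strand 1. Perm now: [2 1 3 4]
Gen 4 (s2^-1): strand 1 crosses under strand 3. Perm now: [2 3 1 4]
Gen 5 (s1): strand 2 crosses over strand 3. Perm now: [3 2 1 4]
Gen 6 (s2): strand 2 crosses over strand 1. Perm now: [3 1 2 4]
Gen 7 (s1^-1): strand 3 crosses under strand 1. Perm now: [1 3 2 4]
Gen 8 (s1): strand 1 crosses over strand 3. Perm now: [3 1 2 4]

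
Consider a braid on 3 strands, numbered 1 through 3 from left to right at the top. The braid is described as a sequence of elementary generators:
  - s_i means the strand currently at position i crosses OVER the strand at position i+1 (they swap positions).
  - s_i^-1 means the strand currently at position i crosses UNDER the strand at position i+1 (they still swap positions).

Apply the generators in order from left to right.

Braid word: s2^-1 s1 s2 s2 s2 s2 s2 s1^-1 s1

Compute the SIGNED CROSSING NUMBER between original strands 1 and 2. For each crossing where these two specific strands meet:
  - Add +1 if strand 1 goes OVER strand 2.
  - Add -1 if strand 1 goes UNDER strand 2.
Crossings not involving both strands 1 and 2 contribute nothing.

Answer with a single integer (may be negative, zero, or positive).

Answer: 1

Derivation:
Gen 1: crossing 2x3. Both 1&2? no. Sum: 0
Gen 2: crossing 1x3. Both 1&2? no. Sum: 0
Gen 3: 1 over 2. Both 1&2? yes. Contrib: +1. Sum: 1
Gen 4: 2 over 1. Both 1&2? yes. Contrib: -1. Sum: 0
Gen 5: 1 over 2. Both 1&2? yes. Contrib: +1. Sum: 1
Gen 6: 2 over 1. Both 1&2? yes. Contrib: -1. Sum: 0
Gen 7: 1 over 2. Both 1&2? yes. Contrib: +1. Sum: 1
Gen 8: crossing 3x2. Both 1&2? no. Sum: 1
Gen 9: crossing 2x3. Both 1&2? no. Sum: 1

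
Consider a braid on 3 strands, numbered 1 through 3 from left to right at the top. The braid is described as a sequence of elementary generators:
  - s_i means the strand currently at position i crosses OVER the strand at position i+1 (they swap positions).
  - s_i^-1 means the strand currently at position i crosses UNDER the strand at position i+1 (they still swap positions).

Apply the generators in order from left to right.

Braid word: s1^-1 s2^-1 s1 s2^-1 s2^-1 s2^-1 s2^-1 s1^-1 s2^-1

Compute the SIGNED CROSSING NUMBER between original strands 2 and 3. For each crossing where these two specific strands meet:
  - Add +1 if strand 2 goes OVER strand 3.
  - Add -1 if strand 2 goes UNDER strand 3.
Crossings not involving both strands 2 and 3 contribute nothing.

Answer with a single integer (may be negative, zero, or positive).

Answer: 2

Derivation:
Gen 1: crossing 1x2. Both 2&3? no. Sum: 0
Gen 2: crossing 1x3. Both 2&3? no. Sum: 0
Gen 3: 2 over 3. Both 2&3? yes. Contrib: +1. Sum: 1
Gen 4: crossing 2x1. Both 2&3? no. Sum: 1
Gen 5: crossing 1x2. Both 2&3? no. Sum: 1
Gen 6: crossing 2x1. Both 2&3? no. Sum: 1
Gen 7: crossing 1x2. Both 2&3? no. Sum: 1
Gen 8: 3 under 2. Both 2&3? yes. Contrib: +1. Sum: 2
Gen 9: crossing 3x1. Both 2&3? no. Sum: 2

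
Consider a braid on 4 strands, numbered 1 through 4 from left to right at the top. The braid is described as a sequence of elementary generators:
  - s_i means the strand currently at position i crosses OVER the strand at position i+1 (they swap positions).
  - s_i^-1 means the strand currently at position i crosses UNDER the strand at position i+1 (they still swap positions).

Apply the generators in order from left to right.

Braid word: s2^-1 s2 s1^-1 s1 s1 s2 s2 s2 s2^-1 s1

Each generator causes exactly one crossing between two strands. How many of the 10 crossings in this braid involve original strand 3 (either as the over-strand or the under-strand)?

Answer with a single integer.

Answer: 6

Derivation:
Gen 1: crossing 2x3. Involves strand 3? yes. Count so far: 1
Gen 2: crossing 3x2. Involves strand 3? yes. Count so far: 2
Gen 3: crossing 1x2. Involves strand 3? no. Count so far: 2
Gen 4: crossing 2x1. Involves strand 3? no. Count so far: 2
Gen 5: crossing 1x2. Involves strand 3? no. Count so far: 2
Gen 6: crossing 1x3. Involves strand 3? yes. Count so far: 3
Gen 7: crossing 3x1. Involves strand 3? yes. Count so far: 4
Gen 8: crossing 1x3. Involves strand 3? yes. Count so far: 5
Gen 9: crossing 3x1. Involves strand 3? yes. Count so far: 6
Gen 10: crossing 2x1. Involves strand 3? no. Count so far: 6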